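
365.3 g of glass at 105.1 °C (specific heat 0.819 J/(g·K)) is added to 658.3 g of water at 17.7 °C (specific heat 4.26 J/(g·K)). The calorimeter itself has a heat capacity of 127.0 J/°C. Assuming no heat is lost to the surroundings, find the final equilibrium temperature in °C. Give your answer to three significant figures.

Heat lost by glass = heat gained by water + calorimeter.
(365.3)(0.819)(105.1 − T) = [(658.3)(4.26) + 127.0](T − 17.7)
299.1807 (105.1 − T) = 2931.358 (T − 17.7)
31444 − 299.1807 T = 2931.358 T − 51885
83329 = 3230.5387 T
T = 25.79 °C

T_f = 25.8 °C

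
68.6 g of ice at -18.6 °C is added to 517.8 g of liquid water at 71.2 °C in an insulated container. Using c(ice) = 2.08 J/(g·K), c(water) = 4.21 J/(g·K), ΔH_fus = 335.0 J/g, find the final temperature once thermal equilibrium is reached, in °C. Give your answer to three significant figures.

Heat to bring ice to 0 °C and melt it: q₁ = 68.6×2.08×18.6 + 68.6×335.0 = 25635 J
Heat the water can supply cooling to 0 °C: 517.8×4.21×71.2 = 155212 J > q₁, so all ice melts.
Energy balance: 517.8×4.21×(71.2 − T) = 25635 + 68.6×4.21×(T − 0)
2179.938(71.2 − T) = 25635 + 288.806 T
155212 − 25635 = 2468.744 T
T = 129577 / 2468.744 = 52.49 °C

T_f = 52.5 °C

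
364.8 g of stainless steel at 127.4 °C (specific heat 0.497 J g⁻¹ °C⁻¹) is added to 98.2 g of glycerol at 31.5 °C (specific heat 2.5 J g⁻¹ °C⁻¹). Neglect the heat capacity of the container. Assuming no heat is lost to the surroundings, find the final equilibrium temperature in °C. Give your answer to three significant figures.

Heat lost by stainless steel = heat gained by glycerol.
(364.8)(0.497)(127.4 − T) = (98.2)(2.5)(T − 31.5)
181.3056 (127.4 − T) = 245.5 (T − 31.5)
23098 − 181.3056 T = 245.5 T − 7733.3
30831.3 = 426.8056 T
T = 72.24 °C

T_f = 72.2 °C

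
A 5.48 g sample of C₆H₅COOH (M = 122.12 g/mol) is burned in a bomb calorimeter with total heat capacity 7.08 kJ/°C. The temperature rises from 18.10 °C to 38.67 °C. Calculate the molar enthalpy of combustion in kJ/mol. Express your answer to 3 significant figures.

ΔH = -3250 kJ/mol

ΔT = 38.67 − 18.10 = 20.57 °C
q_cal = C_cal × ΔT = 7.08 × 20.57 = 145.6356 kJ
n = 5.48 / 122.12 = 0.04487 mol
q_rxn = −q_cal = -145.6356 kJ
ΔH = -145.6356 / 0.04487 = -3246 kJ/mol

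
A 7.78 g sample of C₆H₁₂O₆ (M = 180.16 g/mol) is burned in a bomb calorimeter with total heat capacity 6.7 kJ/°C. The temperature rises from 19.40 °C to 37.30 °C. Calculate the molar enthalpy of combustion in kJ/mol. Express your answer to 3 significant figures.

ΔT = 37.30 − 19.40 = 17.90 °C
q_cal = C_cal × ΔT = 6.7 × 17.90 = 119.93 kJ
n = 7.78 / 180.16 = 0.04318 mol
q_rxn = −q_cal = -119.93 kJ
ΔH = -119.93 / 0.04318 = -2777 kJ/mol

ΔH = -2780 kJ/mol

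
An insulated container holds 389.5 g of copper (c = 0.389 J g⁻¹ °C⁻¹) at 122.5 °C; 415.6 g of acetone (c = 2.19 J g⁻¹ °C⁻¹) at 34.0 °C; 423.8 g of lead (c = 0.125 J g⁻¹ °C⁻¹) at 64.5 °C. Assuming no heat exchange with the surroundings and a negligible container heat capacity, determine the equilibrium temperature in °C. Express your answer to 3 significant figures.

Σ mᵢcᵢ(T − Tᵢ) = 0  ⇒  T = Σ mᵢcᵢTᵢ / Σ mᵢcᵢ
Σ mᵢcᵢ = 389.5×0.389 + 415.6×2.19 + 423.8×0.125 = 1114.6545
Σ mᵢcᵢTᵢ = 151.5155×122.5 + 910.164×34.0 + 52.975×64.5 = 52923
T = 52923 / 1114.6545 = 47.48 °C

T_f = 47.5 °C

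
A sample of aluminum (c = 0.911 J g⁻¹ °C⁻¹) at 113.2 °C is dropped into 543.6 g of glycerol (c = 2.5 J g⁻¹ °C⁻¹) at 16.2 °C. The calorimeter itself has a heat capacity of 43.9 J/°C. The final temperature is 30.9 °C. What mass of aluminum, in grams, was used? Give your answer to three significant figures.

m = 275 g

q_gained = (543.6 × 2.5 + 43.9) × (30.9 − 16.2) = 20620 J
q_lost = m × 0.911 × (113.2 − 30.9) = 74.9753 m
m = 20620 / 74.9753 = 275 g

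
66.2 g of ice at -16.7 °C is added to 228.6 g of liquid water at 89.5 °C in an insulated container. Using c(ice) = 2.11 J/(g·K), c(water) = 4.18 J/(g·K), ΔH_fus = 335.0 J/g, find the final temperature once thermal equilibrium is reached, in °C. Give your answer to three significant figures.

Heat to bring ice to 0 °C and melt it: q₁ = 66.2×2.11×16.7 + 66.2×335.0 = 24510 J
Heat the water can supply cooling to 0 °C: 228.6×4.18×89.5 = 85521.5 J > q₁, so all ice melts.
Energy balance: 228.6×4.18×(89.5 − T) = 24510 + 66.2×4.18×(T − 0)
955.548(89.5 − T) = 24510 + 276.716 T
85521.5 − 24510 = 1232.264 T
T = 61011.5 / 1232.264 = 49.51 °C

T_f = 49.5 °C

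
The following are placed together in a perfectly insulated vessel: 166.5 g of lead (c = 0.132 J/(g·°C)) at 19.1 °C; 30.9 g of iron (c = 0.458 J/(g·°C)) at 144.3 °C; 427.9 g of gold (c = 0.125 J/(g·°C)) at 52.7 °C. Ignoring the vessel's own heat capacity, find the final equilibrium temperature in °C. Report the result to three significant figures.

T_f = 58.9 °C

Σ mᵢcᵢ(T − Tᵢ) = 0  ⇒  T = Σ mᵢcᵢTᵢ / Σ mᵢcᵢ
Σ mᵢcᵢ = 166.5×0.132 + 30.9×0.458 + 427.9×0.125 = 89.6177
Σ mᵢcᵢTᵢ = 21.978×19.1 + 14.1522×144.3 + 53.4875×52.7 = 5280.7
T = 5280.7 / 89.6177 = 58.92 °C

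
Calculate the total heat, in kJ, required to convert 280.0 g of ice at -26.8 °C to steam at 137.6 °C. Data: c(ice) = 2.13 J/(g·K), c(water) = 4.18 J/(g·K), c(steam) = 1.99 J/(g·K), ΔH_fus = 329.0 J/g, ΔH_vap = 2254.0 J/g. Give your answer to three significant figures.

q1 (heat ice -26.8→0.0 °C): 280.0 × 2.13 × 26.8 = 15984 J
q2 (melt at 0 °C): 280.0 × 329.0 = 92120 J
q3 (heat water 0.0→100.0 °C): 280.0 × 4.18 × 100.0 = 117040 J
q4 (vaporize at 100 °C): 280.0 × 2254.0 = 631120 J
q5 (heat steam 100.0→137.6 °C): 280.0 × 1.99 × 37.6 = 20951 J
Total: 15984 + 92120 + 117040 + 631120 + 20951 = 877215 J = 877 kJ

q = 877 kJ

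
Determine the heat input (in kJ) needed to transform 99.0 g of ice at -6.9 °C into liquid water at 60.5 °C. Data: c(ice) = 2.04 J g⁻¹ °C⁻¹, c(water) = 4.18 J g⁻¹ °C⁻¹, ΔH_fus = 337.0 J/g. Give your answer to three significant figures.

q1 (heat ice -6.9→0.0 °C): 99.0 × 2.04 × 6.9 = 1394 J
q2 (melt at 0 °C): 99.0 × 337.0 = 33363 J
q3 (heat water 0.0→60.5 °C): 99.0 × 4.18 × 60.5 = 25036 J
Total: 1394 + 33363 + 25036 = 59793 J = 59.8 kJ

q = 59.8 kJ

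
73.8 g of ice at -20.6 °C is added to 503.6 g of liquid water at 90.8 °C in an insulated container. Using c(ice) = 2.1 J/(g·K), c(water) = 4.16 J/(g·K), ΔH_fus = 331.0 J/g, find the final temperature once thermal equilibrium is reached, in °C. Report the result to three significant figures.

T_f = 67.7 °C

Heat to bring ice to 0 °C and melt it: q₁ = 73.8×2.1×20.6 + 73.8×331.0 = 27620 J
Heat the water can supply cooling to 0 °C: 503.6×4.16×90.8 = 190224 J > q₁, so all ice melts.
Energy balance: 503.6×4.16×(90.8 − T) = 27620 + 73.8×4.16×(T − 0)
2094.976(90.8 − T) = 27620 + 307.008 T
190224 − 27620 = 2401.984 T
T = 162604 / 2401.984 = 67.70 °C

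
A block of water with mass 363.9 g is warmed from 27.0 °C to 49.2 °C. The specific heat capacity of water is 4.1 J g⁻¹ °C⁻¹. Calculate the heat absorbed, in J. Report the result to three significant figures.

q = 33100 J

q = m c ΔT = 363.9 × 4.1 × (49.2 − 27.0)
q = 363.9 × 4.1 × 22.2 = 33120 J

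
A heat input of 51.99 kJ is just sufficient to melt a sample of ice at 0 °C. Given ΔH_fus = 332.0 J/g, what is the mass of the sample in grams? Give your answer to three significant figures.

m = q / ΔH_fus = 51990 J / 332.0 J/g = 157 g

m = 157 g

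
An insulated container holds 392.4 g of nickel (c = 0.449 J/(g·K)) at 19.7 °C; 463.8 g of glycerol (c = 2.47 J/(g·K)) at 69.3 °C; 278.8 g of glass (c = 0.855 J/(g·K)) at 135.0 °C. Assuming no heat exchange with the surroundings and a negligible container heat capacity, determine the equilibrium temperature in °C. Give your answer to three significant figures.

Σ mᵢcᵢ(T − Tᵢ) = 0  ⇒  T = Σ mᵢcᵢTᵢ / Σ mᵢcᵢ
Σ mᵢcᵢ = 392.4×0.449 + 463.8×2.47 + 278.8×0.855 = 1560.1476
Σ mᵢcᵢTᵢ = 176.1876×19.7 + 1145.586×69.3 + 238.374×135.0 = 115040
T = 115040 / 1560.1476 = 73.74 °C

T_f = 73.7 °C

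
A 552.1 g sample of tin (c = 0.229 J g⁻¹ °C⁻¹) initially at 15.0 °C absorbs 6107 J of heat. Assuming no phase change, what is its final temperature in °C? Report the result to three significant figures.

T_f = 63.3 °C

ΔT = q / (m c) = 6107 / (552.1 × 0.229) = 48.30 °C
T_f = 15.0 + 48.30 = 63.30 °C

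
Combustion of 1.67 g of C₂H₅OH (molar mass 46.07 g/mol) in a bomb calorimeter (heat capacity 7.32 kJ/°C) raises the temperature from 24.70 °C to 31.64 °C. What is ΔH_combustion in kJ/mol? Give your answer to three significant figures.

ΔT = 31.64 − 24.70 = 6.94 °C
q_cal = C_cal × ΔT = 7.32 × 6.94 = 50.8008 kJ
n = 1.67 / 46.07 = 0.03625 mol
q_rxn = −q_cal = -50.8008 kJ
ΔH = -50.8008 / 0.03625 = -1401 kJ/mol

ΔH = -1400 kJ/mol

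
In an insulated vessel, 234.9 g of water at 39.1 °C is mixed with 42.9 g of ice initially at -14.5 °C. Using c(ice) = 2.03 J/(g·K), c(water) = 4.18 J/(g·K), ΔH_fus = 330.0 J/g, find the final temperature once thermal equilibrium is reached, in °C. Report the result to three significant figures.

Heat to bring ice to 0 °C and melt it: q₁ = 42.9×2.03×14.5 + 42.9×330.0 = 15420 J
Heat the water can supply cooling to 0 °C: 234.9×4.18×39.1 = 38391.6 J > q₁, so all ice melts.
Energy balance: 234.9×4.18×(39.1 − T) = 15420 + 42.9×4.18×(T − 0)
981.882(39.1 − T) = 15420 + 179.322 T
38391.6 − 15420 = 1161.204 T
T = 22971.6 / 1161.204 = 19.78 °C

T_f = 19.8 °C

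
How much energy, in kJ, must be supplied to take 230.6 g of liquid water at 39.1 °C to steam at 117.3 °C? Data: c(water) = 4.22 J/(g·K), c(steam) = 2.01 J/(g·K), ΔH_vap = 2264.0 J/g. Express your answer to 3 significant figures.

q1 (heat water 39.1→100.0 °C): 230.6 × 4.22 × 60.9 = 59264 J
q2 (vaporize at 100 °C): 230.6 × 2264.0 = 522078 J
q3 (heat steam 100.0→117.3 °C): 230.6 × 2.01 × 17.3 = 8019 J
Total: 59264 + 522078 + 8019 = 589361 J = 589 kJ

q = 589 kJ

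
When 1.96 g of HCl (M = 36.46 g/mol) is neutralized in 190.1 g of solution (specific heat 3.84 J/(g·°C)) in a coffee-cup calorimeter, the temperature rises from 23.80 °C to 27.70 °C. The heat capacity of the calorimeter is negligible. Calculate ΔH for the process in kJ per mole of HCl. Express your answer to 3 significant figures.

|ΔT| = |27.70 − 23.80| = 3.90 °C
|q_surr| = (190.1 × 3.84) × 3.90 = 729.984 × 3.90 = 2847 J
n(HCl) = 1.96 / 36.46 = 0.05376 mol
Temperature rose, so q_rxn = −|q_surr| = -2.847 kJ
ΔH = q_rxn / n = -52.96 kJ/mol

ΔH = -53.0 kJ/mol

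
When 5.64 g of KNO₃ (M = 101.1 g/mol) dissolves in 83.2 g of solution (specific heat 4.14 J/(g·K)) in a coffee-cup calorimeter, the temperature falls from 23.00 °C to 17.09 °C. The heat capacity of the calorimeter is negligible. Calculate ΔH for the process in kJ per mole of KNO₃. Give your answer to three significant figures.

|ΔT| = |17.09 − 23.00| = 5.91 °C
|q_surr| = (83.2 × 4.14) × 5.91 = 344.448 × 5.91 = 2036 J
n(KNO₃) = 5.64 / 101.1 = 0.05579 mol
Temperature fell, so q_rxn = +|q_surr| = 2.036 kJ
ΔH = q_rxn / n = 36.49 kJ/mol

ΔH = 36.5 kJ/mol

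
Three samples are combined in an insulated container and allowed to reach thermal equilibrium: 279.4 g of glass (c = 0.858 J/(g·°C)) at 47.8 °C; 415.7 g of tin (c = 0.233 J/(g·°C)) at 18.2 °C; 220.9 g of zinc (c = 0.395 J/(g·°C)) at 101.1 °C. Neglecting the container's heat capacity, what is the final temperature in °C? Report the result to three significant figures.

T_f = 52.0 °C

Σ mᵢcᵢ(T − Tᵢ) = 0  ⇒  T = Σ mᵢcᵢTᵢ / Σ mᵢcᵢ
Σ mᵢcᵢ = 279.4×0.858 + 415.7×0.233 + 220.9×0.395 = 423.8388
Σ mᵢcᵢTᵢ = 239.7252×47.8 + 96.8581×18.2 + 87.2555×101.1 = 22043
T = 22043 / 423.8388 = 52.01 °C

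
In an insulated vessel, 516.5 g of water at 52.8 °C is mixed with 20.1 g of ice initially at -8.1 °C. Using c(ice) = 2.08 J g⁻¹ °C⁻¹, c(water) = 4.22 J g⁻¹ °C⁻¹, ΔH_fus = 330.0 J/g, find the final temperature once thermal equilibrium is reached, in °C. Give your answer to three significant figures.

Heat to bring ice to 0 °C and melt it: q₁ = 20.1×2.08×8.1 + 20.1×330.0 = 6971.6 J
Heat the water can supply cooling to 0 °C: 516.5×4.22×52.8 = 115084 J > q₁, so all ice melts.
Energy balance: 516.5×4.22×(52.8 − T) = 6971.6 + 20.1×4.22×(T − 0)
2179.63(52.8 − T) = 6971.6 + 84.822 T
115084 − 6971.6 = 2264.452 T
T = 108112.4 / 2264.452 = 47.74 °C

T_f = 47.7 °C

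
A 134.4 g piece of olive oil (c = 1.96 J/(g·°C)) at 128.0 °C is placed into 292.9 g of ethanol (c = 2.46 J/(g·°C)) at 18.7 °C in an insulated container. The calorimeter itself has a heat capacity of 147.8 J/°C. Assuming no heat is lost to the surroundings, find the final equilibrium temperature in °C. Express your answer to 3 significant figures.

T_f = 44.1 °C

Heat lost by olive oil = heat gained by ethanol + calorimeter.
(134.4)(1.96)(128.0 − T) = [(292.9)(2.46) + 147.8](T − 18.7)
263.424 (128.0 − T) = 868.334 (T − 18.7)
33718 − 263.424 T = 868.334 T − 16238
49956 = 1131.758 T
T = 44.14 °C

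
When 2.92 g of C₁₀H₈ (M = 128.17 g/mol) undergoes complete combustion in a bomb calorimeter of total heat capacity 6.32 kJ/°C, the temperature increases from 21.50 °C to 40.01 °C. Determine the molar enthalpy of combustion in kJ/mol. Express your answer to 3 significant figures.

ΔH = -5130 kJ/mol

ΔT = 40.01 − 21.50 = 18.51 °C
q_cal = C_cal × ΔT = 6.32 × 18.51 = 116.9832 kJ
n = 2.92 / 128.17 = 0.022782 mol
q_rxn = −q_cal = -116.9832 kJ
ΔH = -116.9832 / 0.022782 = -5134.9 kJ/mol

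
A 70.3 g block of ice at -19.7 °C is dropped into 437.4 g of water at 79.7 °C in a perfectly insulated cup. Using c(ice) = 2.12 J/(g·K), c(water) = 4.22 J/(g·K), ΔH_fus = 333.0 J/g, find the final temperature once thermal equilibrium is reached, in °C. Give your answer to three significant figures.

T_f = 56.4 °C

Heat to bring ice to 0 °C and melt it: q₁ = 70.3×2.12×19.7 + 70.3×333.0 = 26346 J
Heat the water can supply cooling to 0 °C: 437.4×4.22×79.7 = 147112 J > q₁, so all ice melts.
Energy balance: 437.4×4.22×(79.7 − T) = 26346 + 70.3×4.22×(T − 0)
1845.828(79.7 − T) = 26346 + 296.666 T
147112 − 26346 = 2142.494 T
T = 120766 / 2142.494 = 56.37 °C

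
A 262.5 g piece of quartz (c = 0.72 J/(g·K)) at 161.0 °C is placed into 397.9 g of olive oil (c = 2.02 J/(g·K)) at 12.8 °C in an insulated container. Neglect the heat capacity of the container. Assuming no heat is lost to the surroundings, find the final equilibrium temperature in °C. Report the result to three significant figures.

T_f = 41.0 °C

Heat lost by quartz = heat gained by olive oil.
(262.5)(0.72)(161.0 − T) = (397.9)(2.02)(T − 12.8)
189 (161.0 − T) = 803.758 (T − 12.8)
30429 − 189 T = 803.758 T − 10288
40717 = 992.758 T
T = 41.01 °C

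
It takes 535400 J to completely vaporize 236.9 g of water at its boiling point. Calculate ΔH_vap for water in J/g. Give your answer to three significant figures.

ΔH_vap = 2260 J/g

ΔH_vap = q / m = 535400 / 236.9 = 2260 J/g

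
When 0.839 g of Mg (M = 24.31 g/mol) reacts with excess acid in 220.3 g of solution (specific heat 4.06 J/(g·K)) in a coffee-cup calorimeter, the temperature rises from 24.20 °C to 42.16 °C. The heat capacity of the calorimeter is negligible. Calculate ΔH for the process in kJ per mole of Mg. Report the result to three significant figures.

|ΔT| = |42.16 − 24.20| = 17.96 °C
|q_surr| = (220.3 × 4.06) × 17.96 = 894.418 × 17.96 = 16060 J
n(Mg) = 0.839 / 24.31 = 0.03451 mol
Temperature rose, so q_rxn = −|q_surr| = -16.06 kJ
ΔH = q_rxn / n = -465.4 kJ/mol

ΔH = -465 kJ/mol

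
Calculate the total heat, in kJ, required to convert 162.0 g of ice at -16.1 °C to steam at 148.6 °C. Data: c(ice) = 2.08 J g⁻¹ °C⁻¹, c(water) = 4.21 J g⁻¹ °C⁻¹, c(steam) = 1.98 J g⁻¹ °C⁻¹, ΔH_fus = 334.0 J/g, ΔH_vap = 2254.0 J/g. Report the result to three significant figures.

q1 (heat ice -16.1→0.0 °C): 162.0 × 2.08 × 16.1 = 5425 J
q2 (melt at 0 °C): 162.0 × 334.0 = 54108 J
q3 (heat water 0.0→100.0 °C): 162.0 × 4.21 × 100.0 = 68202 J
q4 (vaporize at 100 °C): 162.0 × 2254.0 = 365148 J
q5 (heat steam 100.0→148.6 °C): 162.0 × 1.98 × 48.6 = 15589 J
Total: 5425 + 54108 + 68202 + 365148 + 15589 = 508472 J = 508 kJ

q = 508 kJ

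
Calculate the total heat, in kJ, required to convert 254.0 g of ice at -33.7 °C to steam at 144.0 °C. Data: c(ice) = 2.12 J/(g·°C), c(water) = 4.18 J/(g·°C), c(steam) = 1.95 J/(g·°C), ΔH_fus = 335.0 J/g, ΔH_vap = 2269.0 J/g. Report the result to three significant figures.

q1 (heat ice -33.7→0.0 °C): 254.0 × 2.12 × 33.7 = 18147 J
q2 (melt at 0 °C): 254.0 × 335.0 = 85090 J
q3 (heat water 0.0→100.0 °C): 254.0 × 4.18 × 100.0 = 106172 J
q4 (vaporize at 100 °C): 254.0 × 2269.0 = 576326 J
q5 (heat steam 100.0→144.0 °C): 254.0 × 1.95 × 44.0 = 21793 J
Total: 18147 + 85090 + 106172 + 576326 + 21793 = 807528 J = 808 kJ

q = 808 kJ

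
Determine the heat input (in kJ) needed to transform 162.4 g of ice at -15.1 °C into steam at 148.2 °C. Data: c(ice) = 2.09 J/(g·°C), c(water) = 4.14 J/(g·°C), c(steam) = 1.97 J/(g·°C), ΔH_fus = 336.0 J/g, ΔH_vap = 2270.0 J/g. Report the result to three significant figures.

q = 511 kJ

q1 (heat ice -15.1→0.0 °C): 162.4 × 2.09 × 15.1 = 5125 J
q2 (melt at 0 °C): 162.4 × 336.0 = 54566 J
q3 (heat water 0.0→100.0 °C): 162.4 × 4.14 × 100.0 = 67234 J
q4 (vaporize at 100 °C): 162.4 × 2270.0 = 368648 J
q5 (heat steam 100.0→148.2 °C): 162.4 × 1.97 × 48.2 = 15421 J
Total: 5125 + 54566 + 67234 + 368648 + 15421 = 510994 J = 511 kJ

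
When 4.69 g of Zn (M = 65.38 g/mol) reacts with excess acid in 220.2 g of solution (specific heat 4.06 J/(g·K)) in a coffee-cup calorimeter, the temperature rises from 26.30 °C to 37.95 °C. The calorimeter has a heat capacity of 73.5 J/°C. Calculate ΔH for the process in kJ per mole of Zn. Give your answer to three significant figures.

|ΔT| = |37.95 − 26.30| = 11.65 °C
|q_surr| = (220.2 × 4.06 + 73.5) × 11.65 = 967.512 × 11.65 = 11270 J
n(Zn) = 4.69 / 65.38 = 0.07173 mol
Temperature rose, so q_rxn = −|q_surr| = -11.27 kJ
ΔH = q_rxn / n = -157.1 kJ/mol

ΔH = -157 kJ/mol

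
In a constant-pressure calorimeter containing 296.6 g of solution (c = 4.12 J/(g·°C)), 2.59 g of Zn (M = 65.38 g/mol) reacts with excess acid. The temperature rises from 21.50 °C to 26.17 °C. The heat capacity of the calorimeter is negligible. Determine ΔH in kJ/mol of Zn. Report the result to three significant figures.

ΔH = -144 kJ/mol

|ΔT| = |26.17 − 21.50| = 4.67 °C
|q_surr| = (296.6 × 4.12) × 4.67 = 1221.992 × 4.67 = 5707 J
n(Zn) = 2.59 / 65.38 = 0.03961 mol
Temperature rose, so q_rxn = −|q_surr| = -5.707 kJ
ΔH = q_rxn / n = -144.1 kJ/mol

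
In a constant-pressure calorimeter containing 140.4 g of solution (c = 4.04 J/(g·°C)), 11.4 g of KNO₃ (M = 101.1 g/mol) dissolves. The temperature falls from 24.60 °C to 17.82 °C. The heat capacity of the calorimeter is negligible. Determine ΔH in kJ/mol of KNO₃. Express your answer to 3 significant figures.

ΔH = 34.1 kJ/mol

|ΔT| = |17.82 − 24.60| = 6.78 °C
|q_surr| = (140.4 × 4.04) × 6.78 = 567.216 × 6.78 = 3846 J
n(KNO₃) = 11.4 / 101.1 = 0.1128 mol
Temperature fell, so q_rxn = +|q_surr| = 3.846 kJ
ΔH = q_rxn / n = 34.10 kJ/mol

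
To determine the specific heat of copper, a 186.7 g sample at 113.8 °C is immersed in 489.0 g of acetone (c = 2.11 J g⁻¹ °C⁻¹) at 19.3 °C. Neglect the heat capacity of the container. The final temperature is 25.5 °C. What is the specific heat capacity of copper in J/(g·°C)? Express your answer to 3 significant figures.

c = 0.388 J/(g·°C)

q_gained = (489.0 × 2.11) × (25.5 − 19.3) = 6397 J
q_lost = 186.7 × c × (113.8 − 25.5) = 16485.61 c
Set equal: c = 6397 / 16485.61 = 0.388 J/(g·°C)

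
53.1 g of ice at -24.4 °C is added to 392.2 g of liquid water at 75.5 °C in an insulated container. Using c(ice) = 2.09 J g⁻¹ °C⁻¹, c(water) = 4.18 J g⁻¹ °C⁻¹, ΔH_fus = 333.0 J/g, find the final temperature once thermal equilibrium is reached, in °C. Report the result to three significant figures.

T_f = 55.5 °C

Heat to bring ice to 0 °C and melt it: q₁ = 53.1×2.09×24.4 + 53.1×333.0 = 20390 J
Heat the water can supply cooling to 0 °C: 392.2×4.18×75.5 = 123774 J > q₁, so all ice melts.
Energy balance: 392.2×4.18×(75.5 − T) = 20390 + 53.1×4.18×(T − 0)
1639.396(75.5 − T) = 20390 + 221.958 T
123774 − 20390 = 1861.354 T
T = 103384 / 1861.354 = 55.54 °C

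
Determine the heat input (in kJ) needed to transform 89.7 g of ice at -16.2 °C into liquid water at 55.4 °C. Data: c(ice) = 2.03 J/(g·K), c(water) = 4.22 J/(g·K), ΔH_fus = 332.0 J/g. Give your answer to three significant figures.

q1 (heat ice -16.2→0.0 °C): 89.7 × 2.03 × 16.2 = 2950 J
q2 (melt at 0 °C): 89.7 × 332.0 = 29780 J
q3 (heat water 0.0→55.4 °C): 89.7 × 4.22 × 55.4 = 20971 J
Total: 2950 + 29780 + 20971 = 53701 J = 53.7 kJ

q = 53.7 kJ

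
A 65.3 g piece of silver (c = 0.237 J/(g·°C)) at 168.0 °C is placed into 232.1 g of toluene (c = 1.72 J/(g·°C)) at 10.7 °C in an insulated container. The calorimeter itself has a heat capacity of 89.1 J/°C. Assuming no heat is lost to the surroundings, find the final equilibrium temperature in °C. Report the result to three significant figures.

T_f = 15.5 °C

Heat lost by silver = heat gained by toluene + calorimeter.
(65.3)(0.237)(168.0 − T) = [(232.1)(1.72) + 89.1](T − 10.7)
15.4761 (168.0 − T) = 488.312 (T − 10.7)
2600.0 − 15.4761 T = 488.312 T − 5224.9
7824.9 = 503.7881 T
T = 15.53 °C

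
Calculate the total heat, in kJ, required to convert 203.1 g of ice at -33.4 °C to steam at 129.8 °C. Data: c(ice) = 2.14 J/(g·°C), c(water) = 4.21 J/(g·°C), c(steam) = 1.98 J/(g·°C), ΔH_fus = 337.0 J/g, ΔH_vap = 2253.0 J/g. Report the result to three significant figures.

q1 (heat ice -33.4→0.0 °C): 203.1 × 2.14 × 33.4 = 14517 J
q2 (melt at 0 °C): 203.1 × 337.0 = 68445 J
q3 (heat water 0.0→100.0 °C): 203.1 × 4.21 × 100.0 = 85505 J
q4 (vaporize at 100 °C): 203.1 × 2253.0 = 457584 J
q5 (heat steam 100.0→129.8 °C): 203.1 × 1.98 × 29.8 = 11984 J
Total: 14517 + 68445 + 85505 + 457584 + 11984 = 638035 J = 638 kJ

q = 638 kJ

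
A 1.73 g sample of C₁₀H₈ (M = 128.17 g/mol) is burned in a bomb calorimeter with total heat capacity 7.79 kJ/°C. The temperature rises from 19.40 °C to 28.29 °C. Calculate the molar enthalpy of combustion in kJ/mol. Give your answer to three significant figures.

ΔT = 28.29 − 19.40 = 8.89 °C
q_cal = C_cal × ΔT = 7.79 × 8.89 = 69.2531 kJ
n = 1.73 / 128.17 = 0.01350 mol
q_rxn = −q_cal = -69.2531 kJ
ΔH = -69.2531 / 0.01350 = -5130 kJ/mol

ΔH = -5130 kJ/mol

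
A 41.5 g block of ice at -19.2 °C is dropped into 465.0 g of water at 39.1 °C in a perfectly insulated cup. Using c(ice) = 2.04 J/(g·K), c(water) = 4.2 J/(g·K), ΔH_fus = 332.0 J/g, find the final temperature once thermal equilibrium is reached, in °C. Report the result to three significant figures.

T_f = 28.7 °C

Heat to bring ice to 0 °C and melt it: q₁ = 41.5×2.04×19.2 + 41.5×332.0 = 15403 J
Heat the water can supply cooling to 0 °C: 465.0×4.2×39.1 = 76362.3 J > q₁, so all ice melts.
Energy balance: 465.0×4.2×(39.1 − T) = 15403 + 41.5×4.2×(T − 0)
1953(39.1 − T) = 15403 + 174.3 T
76362.3 − 15403 = 2127.3 T
T = 60959.3 / 2127.3 = 28.66 °C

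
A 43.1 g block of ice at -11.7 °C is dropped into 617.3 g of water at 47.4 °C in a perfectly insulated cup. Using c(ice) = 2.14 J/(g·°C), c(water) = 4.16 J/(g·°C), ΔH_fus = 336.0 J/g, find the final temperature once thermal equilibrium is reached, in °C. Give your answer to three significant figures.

T_f = 38.6 °C

Heat to bring ice to 0 °C and melt it: q₁ = 43.1×2.14×11.7 + 43.1×336.0 = 15561 J
Heat the water can supply cooling to 0 °C: 617.3×4.16×47.4 = 121722 J > q₁, so all ice melts.
Energy balance: 617.3×4.16×(47.4 − T) = 15561 + 43.1×4.16×(T − 0)
2567.968(47.4 − T) = 15561 + 179.296 T
121722 − 15561 = 2747.264 T
T = 106161 / 2747.264 = 38.64 °C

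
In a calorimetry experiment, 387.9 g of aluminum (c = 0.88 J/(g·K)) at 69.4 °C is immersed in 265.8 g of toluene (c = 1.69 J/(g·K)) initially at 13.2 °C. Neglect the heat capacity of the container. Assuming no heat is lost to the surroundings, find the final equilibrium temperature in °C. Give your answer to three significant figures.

T_f = 37.5 °C

Heat lost by aluminum = heat gained by toluene.
(387.9)(0.88)(69.4 − T) = (265.8)(1.69)(T − 13.2)
341.352 (69.4 − T) = 449.202 (T − 13.2)
23690 − 341.352 T = 449.202 T − 5929.5
29619.5 = 790.554 T
T = 37.47 °C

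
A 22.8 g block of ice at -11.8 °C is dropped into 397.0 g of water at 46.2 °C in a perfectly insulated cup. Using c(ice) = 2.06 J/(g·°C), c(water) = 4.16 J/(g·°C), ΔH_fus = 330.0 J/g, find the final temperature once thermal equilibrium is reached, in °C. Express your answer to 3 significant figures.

T_f = 39.1 °C

Heat to bring ice to 0 °C and melt it: q₁ = 22.8×2.06×11.8 + 22.8×330.0 = 8078.2 J
Heat the water can supply cooling to 0 °C: 397.0×4.16×46.2 = 76300.2 J > q₁, so all ice melts.
Energy balance: 397.0×4.16×(46.2 − T) = 8078.2 + 22.8×4.16×(T − 0)
1651.52(46.2 − T) = 8078.2 + 94.848 T
76300.2 − 8078.2 = 1746.368 T
T = 68222.0 / 1746.368 = 39.07 °C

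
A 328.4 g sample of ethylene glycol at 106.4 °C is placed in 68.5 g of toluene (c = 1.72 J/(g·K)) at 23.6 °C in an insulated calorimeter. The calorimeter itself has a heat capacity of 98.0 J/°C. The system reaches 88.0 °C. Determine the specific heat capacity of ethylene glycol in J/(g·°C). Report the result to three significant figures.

c = 2.30 J/(g·°C)

q_gained = (68.5 × 1.72 + 98.0) × (88.0 − 23.6) = 13900 J
q_lost = 328.4 × c × (106.4 − 88.0) = 6042.56 c
Set equal: c = 13900 / 6042.56 = 2.30 J/(g·°C)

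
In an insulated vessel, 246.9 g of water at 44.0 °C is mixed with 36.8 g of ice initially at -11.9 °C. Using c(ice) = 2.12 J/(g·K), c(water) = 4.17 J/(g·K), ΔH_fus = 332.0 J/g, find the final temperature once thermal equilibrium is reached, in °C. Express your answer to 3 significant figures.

T_f = 27.2 °C

Heat to bring ice to 0 °C and melt it: q₁ = 36.8×2.12×11.9 + 36.8×332.0 = 13146 J
Heat the water can supply cooling to 0 °C: 246.9×4.17×44.0 = 45301.2 J > q₁, so all ice melts.
Energy balance: 246.9×4.17×(44.0 − T) = 13146 + 36.8×4.17×(T − 0)
1029.573(44.0 − T) = 13146 + 153.456 T
45301.2 − 13146 = 1183.029 T
T = 32155.2 / 1183.029 = 27.18 °C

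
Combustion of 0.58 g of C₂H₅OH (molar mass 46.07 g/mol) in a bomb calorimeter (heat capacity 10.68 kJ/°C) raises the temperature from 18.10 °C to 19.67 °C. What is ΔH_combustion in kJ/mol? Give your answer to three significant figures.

ΔH = -1330 kJ/mol

ΔT = 19.67 − 18.10 = 1.57 °C
q_cal = C_cal × ΔT = 10.68 × 1.57 = 16.7676 kJ
n = 0.58 / 46.07 = 0.01259 mol
q_rxn = −q_cal = -16.7676 kJ
ΔH = -16.7676 / 0.01259 = -1332 kJ/mol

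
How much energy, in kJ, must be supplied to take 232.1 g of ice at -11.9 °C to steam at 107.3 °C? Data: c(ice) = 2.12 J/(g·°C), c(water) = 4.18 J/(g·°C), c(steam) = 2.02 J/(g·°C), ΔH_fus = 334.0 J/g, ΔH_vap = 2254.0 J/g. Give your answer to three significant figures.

q1 (heat ice -11.9→0.0 °C): 232.1 × 2.12 × 11.9 = 5855 J
q2 (melt at 0 °C): 232.1 × 334.0 = 77521 J
q3 (heat water 0.0→100.0 °C): 232.1 × 4.18 × 100.0 = 97018 J
q4 (vaporize at 100 °C): 232.1 × 2254.0 = 523153 J
q5 (heat steam 100.0→107.3 °C): 232.1 × 2.02 × 7.3 = 3423 J
Total: 5855 + 77521 + 97018 + 523153 + 3423 = 706970 J = 707 kJ

q = 707 kJ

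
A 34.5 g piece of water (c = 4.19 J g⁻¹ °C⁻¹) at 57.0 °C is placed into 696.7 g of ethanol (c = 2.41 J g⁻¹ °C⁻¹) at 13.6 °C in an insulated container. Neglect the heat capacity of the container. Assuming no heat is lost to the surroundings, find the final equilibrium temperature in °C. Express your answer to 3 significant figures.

Heat lost by water = heat gained by ethanol.
(34.5)(4.19)(57.0 − T) = (696.7)(2.41)(T − 13.6)
144.555 (57.0 − T) = 1679.047 (T − 13.6)
8239.6 − 144.555 T = 1679.047 T − 22835
31074.6 = 1823.602 T
T = 17.04 °C

T_f = 17.0 °C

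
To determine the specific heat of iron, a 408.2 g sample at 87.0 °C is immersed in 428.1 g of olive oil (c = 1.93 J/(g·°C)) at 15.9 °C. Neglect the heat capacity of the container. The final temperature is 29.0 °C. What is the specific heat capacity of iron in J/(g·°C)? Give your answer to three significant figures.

q_gained = (428.1 × 1.93) × (29.0 − 15.9) = 10820 J
q_lost = 408.2 × c × (87.0 − 29.0) = 23675.6 c
Set equal: c = 10820 / 23675.6 = 0.457 J/(g·°C)

c = 0.457 J/(g·°C)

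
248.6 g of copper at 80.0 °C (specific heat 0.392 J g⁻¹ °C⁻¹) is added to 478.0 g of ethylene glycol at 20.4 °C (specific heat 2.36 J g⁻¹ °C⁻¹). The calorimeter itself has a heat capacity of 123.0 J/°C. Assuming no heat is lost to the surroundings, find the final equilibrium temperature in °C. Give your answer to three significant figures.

T_f = 24.7 °C

Heat lost by copper = heat gained by ethylene glycol + calorimeter.
(248.6)(0.392)(80.0 − T) = [(478.0)(2.36) + 123.0](T − 20.4)
97.4512 (80.0 − T) = 1251.08 (T − 20.4)
7796.1 − 97.4512 T = 1251.08 T − 25522
33318.1 = 1348.5312 T
T = 24.71 °C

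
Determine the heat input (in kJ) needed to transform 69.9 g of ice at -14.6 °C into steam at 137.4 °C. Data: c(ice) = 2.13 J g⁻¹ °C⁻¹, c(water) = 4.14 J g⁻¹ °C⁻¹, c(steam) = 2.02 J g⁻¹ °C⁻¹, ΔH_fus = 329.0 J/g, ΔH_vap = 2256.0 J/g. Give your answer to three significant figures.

q = 217 kJ

q1 (heat ice -14.6→0.0 °C): 69.9 × 2.13 × 14.6 = 2174 J
q2 (melt at 0 °C): 69.9 × 329.0 = 22997 J
q3 (heat water 0.0→100.0 °C): 69.9 × 4.14 × 100.0 = 28939 J
q4 (vaporize at 100 °C): 69.9 × 2256.0 = 157694 J
q5 (heat steam 100.0→137.4 °C): 69.9 × 2.02 × 37.4 = 5281 J
Total: 2174 + 22997 + 28939 + 157694 + 5281 = 217085 J = 217 kJ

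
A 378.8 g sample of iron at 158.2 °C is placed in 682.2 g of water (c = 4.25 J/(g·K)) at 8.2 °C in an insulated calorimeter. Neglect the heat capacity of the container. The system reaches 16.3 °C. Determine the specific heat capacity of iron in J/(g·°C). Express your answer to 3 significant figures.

c = 0.437 J/(g·°C)

q_gained = (682.2 × 4.25) × (16.3 − 8.2) = 23480 J
q_lost = 378.8 × c × (158.2 − 16.3) = 53751.72 c
Set equal: c = 23480 / 53751.72 = 0.437 J/(g·°C)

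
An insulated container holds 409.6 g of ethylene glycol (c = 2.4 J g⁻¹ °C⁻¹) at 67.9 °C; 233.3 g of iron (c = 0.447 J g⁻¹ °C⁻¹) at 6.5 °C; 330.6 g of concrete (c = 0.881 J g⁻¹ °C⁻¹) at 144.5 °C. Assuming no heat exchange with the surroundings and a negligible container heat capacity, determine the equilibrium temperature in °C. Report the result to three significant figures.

Σ mᵢcᵢ(T − Tᵢ) = 0  ⇒  T = Σ mᵢcᵢTᵢ / Σ mᵢcᵢ
Σ mᵢcᵢ = 409.6×2.4 + 233.3×0.447 + 330.6×0.881 = 1378.5837
Σ mᵢcᵢTᵢ = 983.04×67.9 + 104.2851×6.5 + 291.2586×144.5 = 109510
T = 109510 / 1378.5837 = 79.44 °C

T_f = 79.4 °C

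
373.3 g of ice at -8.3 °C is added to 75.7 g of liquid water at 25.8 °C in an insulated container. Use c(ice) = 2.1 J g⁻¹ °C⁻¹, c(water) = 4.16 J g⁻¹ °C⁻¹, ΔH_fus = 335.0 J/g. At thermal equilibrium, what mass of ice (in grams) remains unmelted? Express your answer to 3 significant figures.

m_ice remaining = 368 g

Heat to warm all ice to 0 °C: 373.3×2.1×8.3 = 6506.6 J
Heat released by water cooling to 0 °C: 75.7×4.16×25.8 = 8124.7 J
8124.7 J < 6506.6 + 373.3×335.0 = 131562.1 J, so not all ice melts; final T = 0 °C.
Heat left for melting: 8124.7 − 6506.6 = 1618.1 J
Mass melted = 1618.1 / 335.0 = 4.830 g
Ice remaining = 373.3 − 4.830 = 368.470 g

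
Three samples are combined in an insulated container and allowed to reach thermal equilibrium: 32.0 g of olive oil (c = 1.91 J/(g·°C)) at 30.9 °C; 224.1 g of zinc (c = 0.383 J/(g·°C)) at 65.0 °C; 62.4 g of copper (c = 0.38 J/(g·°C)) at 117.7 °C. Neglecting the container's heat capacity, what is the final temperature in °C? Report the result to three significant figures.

Σ mᵢcᵢ(T − Tᵢ) = 0  ⇒  T = Σ mᵢcᵢTᵢ / Σ mᵢcᵢ
Σ mᵢcᵢ = 32.0×1.91 + 224.1×0.383 + 62.4×0.38 = 170.6623
Σ mᵢcᵢTᵢ = 61.12×30.9 + 85.8303×65.0 + 23.712×117.7 = 10258
T = 10258 / 170.6623 = 60.11 °C

T_f = 60.1 °C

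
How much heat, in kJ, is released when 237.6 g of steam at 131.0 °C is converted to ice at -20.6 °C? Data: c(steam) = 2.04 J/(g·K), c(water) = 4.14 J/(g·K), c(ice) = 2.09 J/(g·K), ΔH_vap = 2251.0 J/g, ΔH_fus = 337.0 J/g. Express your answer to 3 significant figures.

q1 (cool steam 131.0→100 °C): 237.6 × 2.04 × 31.0 = 15026 J
q2 (condense at 100 °C): 237.6 × 2251.0 = 534838 J
q3 (cool water 100→0 °C): 237.6 × 4.14 × 100.0 = 98366 J
q4 (freeze at 0 °C): 237.6 × 337.0 = 80071 J
q5 (cool ice 0→-20.6 °C): 237.6 × 2.09 × 20.6 = 10230 J
Total: 15026 + 534838 + 98366 + 80071 + 10230 = 738531 J = 739 kJ

q = 739 kJ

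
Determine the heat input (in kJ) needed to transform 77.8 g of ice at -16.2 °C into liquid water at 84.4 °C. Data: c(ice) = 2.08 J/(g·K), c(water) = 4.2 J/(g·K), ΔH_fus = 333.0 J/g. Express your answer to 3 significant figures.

q = 56.1 kJ

q1 (heat ice -16.2→0.0 °C): 77.8 × 2.08 × 16.2 = 2622 J
q2 (melt at 0 °C): 77.8 × 333.0 = 25907 J
q3 (heat water 0.0→84.4 °C): 77.8 × 4.2 × 84.4 = 27579 J
Total: 2622 + 25907 + 27579 = 56108 J = 56.1 kJ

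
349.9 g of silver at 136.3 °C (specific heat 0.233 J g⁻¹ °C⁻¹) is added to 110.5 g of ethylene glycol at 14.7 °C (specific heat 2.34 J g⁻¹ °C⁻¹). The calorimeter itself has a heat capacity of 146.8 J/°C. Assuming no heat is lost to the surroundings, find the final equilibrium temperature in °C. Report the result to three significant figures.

Heat lost by silver = heat gained by ethylene glycol + calorimeter.
(349.9)(0.233)(136.3 − T) = [(110.5)(2.34) + 146.8](T − 14.7)
81.5267 (136.3 − T) = 405.37 (T − 14.7)
11112 − 81.5267 T = 405.37 T − 5958.9
17070.9 = 486.8967 T
T = 35.06 °C

T_f = 35.1 °C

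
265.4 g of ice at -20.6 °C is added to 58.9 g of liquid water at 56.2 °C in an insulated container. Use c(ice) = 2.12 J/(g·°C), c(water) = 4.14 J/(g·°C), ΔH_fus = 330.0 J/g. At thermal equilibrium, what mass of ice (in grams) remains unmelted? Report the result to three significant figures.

m_ice remaining = 259 g

Heat to warm all ice to 0 °C: 265.4×2.12×20.6 = 11591 J
Heat released by water cooling to 0 °C: 58.9×4.14×56.2 = 13704 J
13704 J < 11591 + 265.4×330.0 = 99173 J, so not all ice melts; final T = 0 °C.
Heat left for melting: 13704 − 11591 = 2113 J
Mass melted = 2113 / 330.0 = 6.403 g
Ice remaining = 265.4 − 6.403 = 258.997 g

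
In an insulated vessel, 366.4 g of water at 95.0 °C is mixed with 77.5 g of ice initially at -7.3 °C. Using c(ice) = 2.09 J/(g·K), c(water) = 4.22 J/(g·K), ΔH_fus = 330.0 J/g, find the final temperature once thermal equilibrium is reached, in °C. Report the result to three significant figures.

T_f = 64.1 °C

Heat to bring ice to 0 °C and melt it: q₁ = 77.5×2.09×7.3 + 77.5×330.0 = 26757 J
Heat the water can supply cooling to 0 °C: 366.4×4.22×95.0 = 146890 J > q₁, so all ice melts.
Energy balance: 366.4×4.22×(95.0 − T) = 26757 + 77.5×4.22×(T − 0)
1546.208(95.0 − T) = 26757 + 327.05 T
146890 − 26757 = 1873.258 T
T = 120133 / 1873.258 = 64.13 °C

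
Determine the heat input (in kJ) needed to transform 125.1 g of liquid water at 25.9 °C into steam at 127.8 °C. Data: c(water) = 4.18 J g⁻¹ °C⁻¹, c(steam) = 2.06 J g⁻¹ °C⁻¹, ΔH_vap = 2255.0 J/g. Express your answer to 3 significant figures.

q = 328 kJ

q1 (heat water 25.9→100.0 °C): 125.1 × 4.18 × 74.1 = 38748 J
q2 (vaporize at 100 °C): 125.1 × 2255.0 = 282101 J
q3 (heat steam 100.0→127.8 °C): 125.1 × 2.06 × 27.8 = 7164 J
Total: 38748 + 282101 + 7164 = 328013 J = 328 kJ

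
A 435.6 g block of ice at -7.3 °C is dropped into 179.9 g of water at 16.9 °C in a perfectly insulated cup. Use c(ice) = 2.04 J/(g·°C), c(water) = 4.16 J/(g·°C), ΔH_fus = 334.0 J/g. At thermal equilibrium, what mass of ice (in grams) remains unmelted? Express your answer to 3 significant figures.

Heat to warm all ice to 0 °C: 435.6×2.04×7.3 = 6487.0 J
Heat released by water cooling to 0 °C: 179.9×4.16×16.9 = 12648 J
12648 J < 6487.0 + 435.6×334.0 = 151977.4 J, so not all ice melts; final T = 0 °C.
Heat left for melting: 12648 − 6487.0 = 6161.0 J
Mass melted = 6161.0 / 334.0 = 18.45 g
Ice remaining = 435.6 − 18.45 = 417.15 g

m_ice remaining = 417 g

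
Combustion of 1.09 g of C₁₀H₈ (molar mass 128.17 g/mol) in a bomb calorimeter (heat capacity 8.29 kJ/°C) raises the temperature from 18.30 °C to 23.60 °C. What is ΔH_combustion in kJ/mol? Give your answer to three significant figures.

ΔT = 23.60 − 18.30 = 5.30 °C
q_cal = C_cal × ΔT = 8.29 × 5.30 = 43.937 kJ
n = 1.09 / 128.17 = 0.008504 mol
q_rxn = −q_cal = -43.937 kJ
ΔH = -43.937 / 0.008504 = -5167 kJ/mol

ΔH = -5170 kJ/mol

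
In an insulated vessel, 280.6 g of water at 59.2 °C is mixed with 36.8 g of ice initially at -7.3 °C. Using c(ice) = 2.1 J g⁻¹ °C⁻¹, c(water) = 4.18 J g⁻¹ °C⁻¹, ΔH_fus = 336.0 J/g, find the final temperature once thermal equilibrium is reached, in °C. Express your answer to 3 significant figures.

Heat to bring ice to 0 °C and melt it: q₁ = 36.8×2.1×7.3 + 36.8×336.0 = 12929 J
Heat the water can supply cooling to 0 °C: 280.6×4.18×59.2 = 69436.2 J > q₁, so all ice melts.
Energy balance: 280.6×4.18×(59.2 − T) = 12929 + 36.8×4.18×(T − 0)
1172.908(59.2 − T) = 12929 + 153.824 T
69436.2 − 12929 = 1326.732 T
T = 56507.2 / 1326.732 = 42.59 °C

T_f = 42.6 °C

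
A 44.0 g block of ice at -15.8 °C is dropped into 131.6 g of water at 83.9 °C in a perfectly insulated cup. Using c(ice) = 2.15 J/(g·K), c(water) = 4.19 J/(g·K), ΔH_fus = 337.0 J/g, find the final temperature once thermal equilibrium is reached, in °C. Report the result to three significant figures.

T_f = 40.7 °C

Heat to bring ice to 0 °C and melt it: q₁ = 44.0×2.15×15.8 + 44.0×337.0 = 16323 J
Heat the water can supply cooling to 0 °C: 131.6×4.19×83.9 = 46262.8 J > q₁, so all ice melts.
Energy balance: 131.6×4.19×(83.9 − T) = 16323 + 44.0×4.19×(T − 0)
551.404(83.9 − T) = 16323 + 184.36 T
46262.8 − 16323 = 735.764 T
T = 29939.8 / 735.764 = 40.69 °C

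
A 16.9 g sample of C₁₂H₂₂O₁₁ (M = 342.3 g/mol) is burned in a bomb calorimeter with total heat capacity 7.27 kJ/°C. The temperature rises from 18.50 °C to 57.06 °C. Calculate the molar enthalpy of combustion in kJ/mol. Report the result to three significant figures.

ΔH = -5680 kJ/mol

ΔT = 57.06 − 18.50 = 38.56 °C
q_cal = C_cal × ΔT = 7.27 × 38.56 = 280.3312 kJ
n = 16.9 / 342.3 = 0.04937 mol
q_rxn = −q_cal = -280.3312 kJ
ΔH = -280.3312 / 0.04937 = -5678 kJ/mol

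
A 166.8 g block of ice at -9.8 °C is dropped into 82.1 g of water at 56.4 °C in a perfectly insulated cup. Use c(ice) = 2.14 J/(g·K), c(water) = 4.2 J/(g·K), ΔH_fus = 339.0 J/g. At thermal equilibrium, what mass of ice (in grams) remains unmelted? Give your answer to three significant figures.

Heat to warm all ice to 0 °C: 166.8×2.14×9.8 = 3498.1 J
Heat released by water cooling to 0 °C: 82.1×4.2×56.4 = 19448 J
19448 J < 3498.1 + 166.8×339.0 = 60043.3 J, so not all ice melts; final T = 0 °C.
Heat left for melting: 19448 − 3498.1 = 15949.9 J
Mass melted = 15949.9 / 339.0 = 47.05 g
Ice remaining = 166.8 − 47.05 = 119.75 g

m_ice remaining = 120 g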